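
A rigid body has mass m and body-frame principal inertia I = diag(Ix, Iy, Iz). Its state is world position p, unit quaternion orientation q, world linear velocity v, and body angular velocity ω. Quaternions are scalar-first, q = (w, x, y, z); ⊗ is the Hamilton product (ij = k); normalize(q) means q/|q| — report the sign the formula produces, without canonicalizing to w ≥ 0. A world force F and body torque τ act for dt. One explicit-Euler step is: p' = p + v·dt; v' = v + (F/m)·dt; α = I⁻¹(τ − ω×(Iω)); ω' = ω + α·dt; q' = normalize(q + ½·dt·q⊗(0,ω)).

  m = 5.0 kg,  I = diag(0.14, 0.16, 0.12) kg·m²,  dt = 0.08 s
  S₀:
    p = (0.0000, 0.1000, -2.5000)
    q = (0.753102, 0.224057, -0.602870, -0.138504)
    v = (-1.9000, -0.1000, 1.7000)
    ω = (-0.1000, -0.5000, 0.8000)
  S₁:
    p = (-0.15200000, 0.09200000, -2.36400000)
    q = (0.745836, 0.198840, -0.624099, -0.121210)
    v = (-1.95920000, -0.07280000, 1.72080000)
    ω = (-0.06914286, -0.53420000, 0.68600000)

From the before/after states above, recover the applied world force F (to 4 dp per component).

F = (-3.7000, 1.7000, 1.3000)

velocity change Δv = (-0.05920000, 0.02720000, 0.02080000)
applied force F = (-3.7000, 1.7000, 1.3000)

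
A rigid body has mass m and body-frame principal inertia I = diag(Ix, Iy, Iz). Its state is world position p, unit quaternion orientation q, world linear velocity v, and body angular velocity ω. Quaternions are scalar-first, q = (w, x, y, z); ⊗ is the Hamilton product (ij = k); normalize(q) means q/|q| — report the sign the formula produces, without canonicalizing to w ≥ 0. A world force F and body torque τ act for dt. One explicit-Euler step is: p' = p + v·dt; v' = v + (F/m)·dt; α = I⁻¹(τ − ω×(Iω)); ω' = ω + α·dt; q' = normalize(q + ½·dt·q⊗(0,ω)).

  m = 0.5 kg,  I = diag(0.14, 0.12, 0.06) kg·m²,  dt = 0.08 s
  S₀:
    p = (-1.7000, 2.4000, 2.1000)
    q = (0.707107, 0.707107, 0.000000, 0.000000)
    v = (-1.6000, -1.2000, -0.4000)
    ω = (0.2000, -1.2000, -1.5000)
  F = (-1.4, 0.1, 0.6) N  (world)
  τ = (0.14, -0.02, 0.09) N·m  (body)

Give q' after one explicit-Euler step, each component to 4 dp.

q⊗(0,ω) = (-0.1414214, 0.1414214, 0.2121321, -1.9091889)
q' = normalize(q + ½dt·q⊗(0,ω)) = (0.6994, 0.7106, 0.0085, -0.0761)

q' = (0.6994, 0.7106, 0.0085, -0.0761)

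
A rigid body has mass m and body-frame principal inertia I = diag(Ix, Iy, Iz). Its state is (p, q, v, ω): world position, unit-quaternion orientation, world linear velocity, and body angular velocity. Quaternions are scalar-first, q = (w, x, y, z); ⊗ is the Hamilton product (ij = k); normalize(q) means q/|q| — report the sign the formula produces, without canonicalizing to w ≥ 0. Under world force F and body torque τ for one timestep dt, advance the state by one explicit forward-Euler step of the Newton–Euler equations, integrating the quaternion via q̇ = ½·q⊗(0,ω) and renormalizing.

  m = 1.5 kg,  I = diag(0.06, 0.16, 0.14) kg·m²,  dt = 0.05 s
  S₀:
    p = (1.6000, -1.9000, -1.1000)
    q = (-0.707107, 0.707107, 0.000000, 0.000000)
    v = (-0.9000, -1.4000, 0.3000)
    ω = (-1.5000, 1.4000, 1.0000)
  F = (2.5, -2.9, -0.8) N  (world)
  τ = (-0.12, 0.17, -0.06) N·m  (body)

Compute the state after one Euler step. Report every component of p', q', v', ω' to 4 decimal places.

α = I⁻¹(τ − ω×Iω) = (-1.5333, 0.3125, 1.0714)
ω + α·dt = (-1.5767, 1.4156, 1.0536)
2q̇ = q⊗(0,ω) = (1.0606605, 1.0606605, -1.6970568, 0.2828428)
q' = normalize(q + ½dt·q⊗(0,ω)) = (-0.6795, 0.7324, -0.0424, 0.0071)
a = F/m = (1.6667, -1.9333, -0.5333)
p + v·dt = (1.5550, -1.9700, -1.0850)
v' = v + a·dt = (-0.8167, -1.4967, 0.2733)

p' = (1.5550, -1.9700, -1.0850)
q' = (-0.6795, 0.7324, -0.0424, 0.0071)
v' = (-0.8167, -1.4967, 0.2733)
ω' = (-1.5767, 1.4156, 1.0536)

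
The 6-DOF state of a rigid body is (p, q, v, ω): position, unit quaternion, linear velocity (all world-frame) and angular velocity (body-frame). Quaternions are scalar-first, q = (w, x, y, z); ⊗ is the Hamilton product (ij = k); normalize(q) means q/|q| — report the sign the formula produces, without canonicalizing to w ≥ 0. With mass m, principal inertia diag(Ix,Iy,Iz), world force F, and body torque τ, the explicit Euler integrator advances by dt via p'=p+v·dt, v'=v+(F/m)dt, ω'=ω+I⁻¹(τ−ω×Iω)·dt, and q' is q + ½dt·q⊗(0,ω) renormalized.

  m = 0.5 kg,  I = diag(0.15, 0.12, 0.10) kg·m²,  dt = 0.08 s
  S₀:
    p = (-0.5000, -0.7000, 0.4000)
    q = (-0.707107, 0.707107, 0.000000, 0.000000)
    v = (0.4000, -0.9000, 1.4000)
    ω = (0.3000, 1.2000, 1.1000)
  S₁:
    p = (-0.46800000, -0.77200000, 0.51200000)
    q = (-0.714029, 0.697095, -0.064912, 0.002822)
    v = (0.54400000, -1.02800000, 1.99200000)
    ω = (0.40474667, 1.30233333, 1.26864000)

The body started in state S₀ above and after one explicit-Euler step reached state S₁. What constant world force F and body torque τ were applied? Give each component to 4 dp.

F = (0.9000, -0.8000, 3.7000)
τ = (0.1700, 0.1700, 0.2000)

v₁ − v₀ = (0.14400000, -0.12800000, 0.59200000)
applied force F = (0.9000, -0.8000, 3.7000)
Δω = ω₁−ω₀ = (0.10474667, 0.10233333, 0.16864000)
applied torque τ = (0.1700, 0.1700, 0.2000)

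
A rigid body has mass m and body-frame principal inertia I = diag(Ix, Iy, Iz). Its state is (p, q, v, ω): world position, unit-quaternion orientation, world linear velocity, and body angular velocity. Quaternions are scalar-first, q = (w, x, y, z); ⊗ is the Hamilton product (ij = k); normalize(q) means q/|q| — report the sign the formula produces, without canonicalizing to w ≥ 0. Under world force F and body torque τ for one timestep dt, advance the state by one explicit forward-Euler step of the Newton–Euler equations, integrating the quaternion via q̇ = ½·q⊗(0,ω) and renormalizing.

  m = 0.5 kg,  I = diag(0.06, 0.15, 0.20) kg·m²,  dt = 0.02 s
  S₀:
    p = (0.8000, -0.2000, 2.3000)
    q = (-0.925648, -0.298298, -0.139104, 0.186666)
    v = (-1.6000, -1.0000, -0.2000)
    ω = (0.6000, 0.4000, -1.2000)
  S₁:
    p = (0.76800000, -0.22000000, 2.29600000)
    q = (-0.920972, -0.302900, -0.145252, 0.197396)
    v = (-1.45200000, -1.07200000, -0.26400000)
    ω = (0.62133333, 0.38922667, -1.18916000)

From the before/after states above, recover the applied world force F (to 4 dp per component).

Δv = v₁−v₀ = (0.14800000, -0.07200000, -0.06400000)
applied force F = (3.7000, -1.8000, -1.6000)

F = (3.7000, -1.8000, -1.6000)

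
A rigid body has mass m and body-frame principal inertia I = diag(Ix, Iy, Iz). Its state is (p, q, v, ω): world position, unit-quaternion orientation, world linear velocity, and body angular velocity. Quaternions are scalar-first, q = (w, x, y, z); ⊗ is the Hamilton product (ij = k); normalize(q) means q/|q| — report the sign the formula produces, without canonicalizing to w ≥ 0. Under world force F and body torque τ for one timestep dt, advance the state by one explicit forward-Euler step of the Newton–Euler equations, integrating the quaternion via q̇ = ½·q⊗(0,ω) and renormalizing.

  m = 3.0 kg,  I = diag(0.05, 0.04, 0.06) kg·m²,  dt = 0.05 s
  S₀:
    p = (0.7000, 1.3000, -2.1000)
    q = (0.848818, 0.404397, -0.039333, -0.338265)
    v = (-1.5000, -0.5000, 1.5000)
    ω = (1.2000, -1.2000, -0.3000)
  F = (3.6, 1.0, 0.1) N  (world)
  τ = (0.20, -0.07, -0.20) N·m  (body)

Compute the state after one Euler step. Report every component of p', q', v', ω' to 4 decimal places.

p + v·dt = (0.6250, 1.2750, -2.0250)
v' = v + a·dt = (-1.4400, -0.4833, 1.5017)
ω×(Iω) gyroscopic = (0.0072, 0.0036, 0.0144)
(τ − ω×Iω)/I = (3.8560, -1.8400, -3.5733)
ω + α·dt = (1.3928, -1.2920, -0.4787)
2q̇ = q⊗(0,ω) = (-0.6339555, 0.6244635, -1.3031805, -0.6927222)
q + ½dt·q⊗(0,ω), renormalized = (0.8322, 0.4196, -0.0718, -0.3553)

p' = (0.6250, 1.2750, -2.0250)
q' = (0.8322, 0.4196, -0.0718, -0.3553)
v' = (-1.4400, -0.4833, 1.5017)
ω' = (1.3928, -1.2920, -0.4787)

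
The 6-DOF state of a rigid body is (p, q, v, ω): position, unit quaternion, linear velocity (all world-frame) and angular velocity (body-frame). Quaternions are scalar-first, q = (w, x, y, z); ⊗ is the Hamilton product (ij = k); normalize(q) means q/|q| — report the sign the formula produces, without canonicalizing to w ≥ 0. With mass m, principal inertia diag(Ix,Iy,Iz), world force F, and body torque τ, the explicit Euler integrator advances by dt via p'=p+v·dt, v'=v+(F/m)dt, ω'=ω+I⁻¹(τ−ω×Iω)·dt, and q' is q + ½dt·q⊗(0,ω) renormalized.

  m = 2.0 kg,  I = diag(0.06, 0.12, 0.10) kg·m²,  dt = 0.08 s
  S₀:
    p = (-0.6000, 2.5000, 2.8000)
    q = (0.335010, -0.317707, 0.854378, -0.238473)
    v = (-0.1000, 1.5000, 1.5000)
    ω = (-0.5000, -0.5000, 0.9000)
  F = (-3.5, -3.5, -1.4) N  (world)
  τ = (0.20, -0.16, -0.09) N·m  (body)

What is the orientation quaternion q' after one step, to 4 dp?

Hamilton product q⊗(0,ω) = (0.4829612, 0.4821987, 0.2376678, 0.8875515)
q + ½dt·q⊗(0,ω), renormalized = (0.3540, -0.2981, 0.8630, -0.2028)

q' = (0.3540, -0.2981, 0.8630, -0.2028)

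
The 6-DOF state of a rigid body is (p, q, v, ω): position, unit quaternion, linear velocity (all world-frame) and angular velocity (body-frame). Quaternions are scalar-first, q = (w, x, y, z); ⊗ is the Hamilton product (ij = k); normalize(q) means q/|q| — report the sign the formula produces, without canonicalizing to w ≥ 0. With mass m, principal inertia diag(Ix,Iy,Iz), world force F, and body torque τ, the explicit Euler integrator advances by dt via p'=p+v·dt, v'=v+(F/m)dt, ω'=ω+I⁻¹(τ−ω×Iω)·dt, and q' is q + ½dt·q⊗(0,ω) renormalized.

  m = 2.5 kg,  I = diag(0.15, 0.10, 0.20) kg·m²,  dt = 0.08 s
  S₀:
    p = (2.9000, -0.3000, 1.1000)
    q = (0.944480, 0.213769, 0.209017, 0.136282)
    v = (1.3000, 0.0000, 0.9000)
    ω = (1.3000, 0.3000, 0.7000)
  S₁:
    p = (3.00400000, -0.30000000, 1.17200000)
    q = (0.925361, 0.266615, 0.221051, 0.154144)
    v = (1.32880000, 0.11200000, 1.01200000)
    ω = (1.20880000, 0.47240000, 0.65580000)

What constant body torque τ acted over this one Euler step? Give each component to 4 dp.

Δω = ω₁−ω₀ = (-0.09120000, 0.17240000, -0.04420000)
ω₀×(Iω₀) = (0.0210, -0.0455, -0.0195)
applied torque τ = (-0.1500, 0.1700, -0.1300)

τ = (-0.1500, 0.1700, -0.1300)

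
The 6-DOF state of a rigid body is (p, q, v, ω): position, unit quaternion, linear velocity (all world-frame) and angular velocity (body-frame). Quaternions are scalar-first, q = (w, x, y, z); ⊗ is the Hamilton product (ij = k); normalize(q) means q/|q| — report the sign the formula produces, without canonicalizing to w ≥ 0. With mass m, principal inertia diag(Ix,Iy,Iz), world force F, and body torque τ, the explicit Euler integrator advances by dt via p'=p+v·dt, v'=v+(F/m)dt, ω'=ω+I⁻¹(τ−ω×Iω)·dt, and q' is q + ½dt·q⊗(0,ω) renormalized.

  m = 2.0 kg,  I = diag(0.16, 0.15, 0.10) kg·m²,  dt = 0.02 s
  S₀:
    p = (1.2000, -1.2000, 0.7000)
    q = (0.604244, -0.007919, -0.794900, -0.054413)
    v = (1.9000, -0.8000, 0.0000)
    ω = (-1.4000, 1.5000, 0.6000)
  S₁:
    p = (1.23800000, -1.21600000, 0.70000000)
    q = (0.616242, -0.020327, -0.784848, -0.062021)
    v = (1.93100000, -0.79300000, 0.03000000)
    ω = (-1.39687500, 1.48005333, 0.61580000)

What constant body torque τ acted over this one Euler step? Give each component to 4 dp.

τ = (-0.0200, -0.2000, 0.1000)

rate change Δω = (0.00312500, -0.01994667, 0.01580000)
applied torque τ = (-0.0200, -0.2000, 0.1000)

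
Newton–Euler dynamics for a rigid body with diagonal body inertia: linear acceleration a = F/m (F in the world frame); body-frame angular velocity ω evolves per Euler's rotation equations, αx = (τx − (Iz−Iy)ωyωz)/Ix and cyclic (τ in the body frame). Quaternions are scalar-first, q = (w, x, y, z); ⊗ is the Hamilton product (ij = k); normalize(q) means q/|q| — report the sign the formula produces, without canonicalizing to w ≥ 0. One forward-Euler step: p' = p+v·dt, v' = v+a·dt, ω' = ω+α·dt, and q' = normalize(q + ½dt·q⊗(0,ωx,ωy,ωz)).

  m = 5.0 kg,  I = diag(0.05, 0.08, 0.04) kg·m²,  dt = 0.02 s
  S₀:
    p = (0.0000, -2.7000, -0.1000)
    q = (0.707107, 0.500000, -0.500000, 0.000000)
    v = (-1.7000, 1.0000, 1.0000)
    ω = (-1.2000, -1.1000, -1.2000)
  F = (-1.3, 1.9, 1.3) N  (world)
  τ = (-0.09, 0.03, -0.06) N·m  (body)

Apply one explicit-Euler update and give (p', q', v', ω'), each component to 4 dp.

p' = (-0.0340, -2.6800, -0.0800)
q' = (0.7075, 0.4974, -0.5017, -0.0200)
v' = (-1.7052, 1.0076, 1.0052)
ω' = (-1.2149, -1.0961, -1.2498)

gyro term ω×Iω = (-0.0528, 0.0144, 0.0396)
α = I⁻¹(τ − ω×Iω) = (-0.7440, 0.1950, -2.4900)
ω + α·dt = (-1.2149, -1.0961, -1.2498)
Hamilton product q⊗(0,ω) = (0.0500000, -0.2485284, -0.1778177, -1.9985284)
q + ½dt·q⊗(0,ω), renormalized = (0.7075, 0.4974, -0.5017, -0.0200)
new position p' = (-0.0340, -2.6800, -0.0800)
new velocity v' = (-1.7052, 1.0076, 1.0052)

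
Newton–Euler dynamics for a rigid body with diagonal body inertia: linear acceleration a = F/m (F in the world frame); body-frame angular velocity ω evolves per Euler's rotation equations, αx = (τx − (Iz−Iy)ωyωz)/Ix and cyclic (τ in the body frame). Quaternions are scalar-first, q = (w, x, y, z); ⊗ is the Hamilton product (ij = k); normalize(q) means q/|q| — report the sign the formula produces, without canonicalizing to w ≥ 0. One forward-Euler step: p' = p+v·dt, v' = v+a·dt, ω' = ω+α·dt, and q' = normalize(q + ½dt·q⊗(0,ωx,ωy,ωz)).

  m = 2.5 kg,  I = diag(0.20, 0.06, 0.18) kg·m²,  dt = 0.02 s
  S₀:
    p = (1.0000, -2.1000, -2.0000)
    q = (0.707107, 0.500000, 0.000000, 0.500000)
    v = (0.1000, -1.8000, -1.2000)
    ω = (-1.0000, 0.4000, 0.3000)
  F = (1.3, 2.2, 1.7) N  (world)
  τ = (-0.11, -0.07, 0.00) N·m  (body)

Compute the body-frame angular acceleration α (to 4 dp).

α = (-0.6220, -1.0667, -0.3111)

precession coupling ω×(Iω) = (0.0144, -0.0060, 0.0560)
angular accel α = (-0.6220, -1.0667, -0.3111)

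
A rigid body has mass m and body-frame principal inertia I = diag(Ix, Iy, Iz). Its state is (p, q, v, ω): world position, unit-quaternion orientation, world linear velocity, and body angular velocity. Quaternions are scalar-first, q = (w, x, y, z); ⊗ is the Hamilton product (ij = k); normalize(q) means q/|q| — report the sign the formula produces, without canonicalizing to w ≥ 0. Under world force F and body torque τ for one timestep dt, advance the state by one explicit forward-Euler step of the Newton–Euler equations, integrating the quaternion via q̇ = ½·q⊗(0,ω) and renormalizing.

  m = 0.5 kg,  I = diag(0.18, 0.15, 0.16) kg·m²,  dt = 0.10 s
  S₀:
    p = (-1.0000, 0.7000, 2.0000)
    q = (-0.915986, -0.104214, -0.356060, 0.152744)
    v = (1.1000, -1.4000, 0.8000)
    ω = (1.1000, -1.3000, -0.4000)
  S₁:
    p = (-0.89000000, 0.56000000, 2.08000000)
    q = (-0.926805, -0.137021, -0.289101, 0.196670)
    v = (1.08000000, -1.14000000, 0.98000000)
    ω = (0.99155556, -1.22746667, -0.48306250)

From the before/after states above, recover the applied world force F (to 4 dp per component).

F = (-0.1000, 1.3000, 0.9000)

Δv = v₁−v₀ = (-0.02000000, 0.26000000, 0.18000000)
m·(v₁−v₀)/dt = (-0.1000, 1.3000, 0.9000)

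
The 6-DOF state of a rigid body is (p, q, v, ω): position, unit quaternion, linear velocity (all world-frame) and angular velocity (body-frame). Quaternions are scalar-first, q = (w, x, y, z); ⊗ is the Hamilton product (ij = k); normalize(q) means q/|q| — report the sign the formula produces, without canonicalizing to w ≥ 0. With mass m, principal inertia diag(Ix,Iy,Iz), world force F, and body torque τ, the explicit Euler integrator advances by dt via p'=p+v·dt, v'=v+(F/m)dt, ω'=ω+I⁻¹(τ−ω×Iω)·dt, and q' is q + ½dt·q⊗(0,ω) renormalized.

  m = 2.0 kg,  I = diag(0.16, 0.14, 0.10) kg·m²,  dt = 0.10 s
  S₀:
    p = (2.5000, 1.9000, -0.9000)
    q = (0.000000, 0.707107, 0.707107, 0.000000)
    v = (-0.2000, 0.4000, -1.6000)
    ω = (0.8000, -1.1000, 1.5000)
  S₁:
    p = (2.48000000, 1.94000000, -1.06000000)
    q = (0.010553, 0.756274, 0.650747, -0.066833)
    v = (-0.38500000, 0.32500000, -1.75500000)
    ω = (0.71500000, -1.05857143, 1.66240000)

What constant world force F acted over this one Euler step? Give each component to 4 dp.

v₁ − v₀ = (-0.18500000, -0.07500000, -0.15500000)
m·(v₁−v₀)/dt = (-3.7000, -1.5000, -3.1000)

F = (-3.7000, -1.5000, -3.1000)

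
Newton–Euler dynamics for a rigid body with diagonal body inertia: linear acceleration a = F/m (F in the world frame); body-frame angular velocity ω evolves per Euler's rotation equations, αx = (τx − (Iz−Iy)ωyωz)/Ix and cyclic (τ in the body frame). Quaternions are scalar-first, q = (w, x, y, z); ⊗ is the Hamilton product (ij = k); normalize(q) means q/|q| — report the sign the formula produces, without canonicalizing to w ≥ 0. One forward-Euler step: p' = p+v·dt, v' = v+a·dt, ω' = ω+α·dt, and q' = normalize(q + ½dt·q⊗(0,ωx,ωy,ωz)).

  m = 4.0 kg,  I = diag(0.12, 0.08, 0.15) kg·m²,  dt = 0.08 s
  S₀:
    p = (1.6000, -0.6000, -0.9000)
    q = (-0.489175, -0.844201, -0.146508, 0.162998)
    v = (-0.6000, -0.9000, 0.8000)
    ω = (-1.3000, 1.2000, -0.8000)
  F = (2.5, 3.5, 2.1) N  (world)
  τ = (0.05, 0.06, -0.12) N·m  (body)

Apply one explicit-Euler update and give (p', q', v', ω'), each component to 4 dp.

p' = (1.5520, -0.6720, -0.8360)
q' = (-0.5193, -0.8194, -0.2049, 0.1301)
v' = (-0.5500, -0.8300, 0.8420)
ω' = (-1.2219, 1.2912, -0.8973)

new position p' = (1.5520, -0.6720, -0.8360)
v + (F/m)dt = (-0.5500, -0.8300, 0.8420)
gyro term ω×Iω = (-0.0672, -0.0312, 0.0624)
α = I⁻¹(τ − ω×Iω) = (0.9767, 1.1400, -1.2160)
ω + α·dt = (-1.2219, 1.2912, -0.8973)
q⊗(0,ω) = (-0.7912533, 0.5575363, -1.4742682, -0.8121616)
updated quaternion q' = (-0.5193, -0.8194, -0.2049, 0.1301)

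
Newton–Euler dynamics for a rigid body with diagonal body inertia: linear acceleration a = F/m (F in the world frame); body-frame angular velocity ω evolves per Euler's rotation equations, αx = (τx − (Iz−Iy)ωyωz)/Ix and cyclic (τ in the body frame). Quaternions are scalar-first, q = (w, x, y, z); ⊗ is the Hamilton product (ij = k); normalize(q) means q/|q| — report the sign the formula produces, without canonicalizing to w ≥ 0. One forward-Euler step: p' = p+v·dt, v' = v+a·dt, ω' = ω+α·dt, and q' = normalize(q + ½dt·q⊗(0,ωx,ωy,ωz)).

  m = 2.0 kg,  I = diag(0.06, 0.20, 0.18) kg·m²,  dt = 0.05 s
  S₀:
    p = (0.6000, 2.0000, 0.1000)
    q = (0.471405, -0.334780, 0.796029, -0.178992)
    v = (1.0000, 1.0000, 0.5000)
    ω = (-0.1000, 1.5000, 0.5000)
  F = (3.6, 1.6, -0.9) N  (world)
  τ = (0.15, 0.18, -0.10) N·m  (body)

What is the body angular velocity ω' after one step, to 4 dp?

ω' = (0.0375, 1.5435, 0.4781)

angular accel α = (2.7500, 0.8700, -0.4389)
ω + α·dt = (0.0375, 1.5435, 0.4781)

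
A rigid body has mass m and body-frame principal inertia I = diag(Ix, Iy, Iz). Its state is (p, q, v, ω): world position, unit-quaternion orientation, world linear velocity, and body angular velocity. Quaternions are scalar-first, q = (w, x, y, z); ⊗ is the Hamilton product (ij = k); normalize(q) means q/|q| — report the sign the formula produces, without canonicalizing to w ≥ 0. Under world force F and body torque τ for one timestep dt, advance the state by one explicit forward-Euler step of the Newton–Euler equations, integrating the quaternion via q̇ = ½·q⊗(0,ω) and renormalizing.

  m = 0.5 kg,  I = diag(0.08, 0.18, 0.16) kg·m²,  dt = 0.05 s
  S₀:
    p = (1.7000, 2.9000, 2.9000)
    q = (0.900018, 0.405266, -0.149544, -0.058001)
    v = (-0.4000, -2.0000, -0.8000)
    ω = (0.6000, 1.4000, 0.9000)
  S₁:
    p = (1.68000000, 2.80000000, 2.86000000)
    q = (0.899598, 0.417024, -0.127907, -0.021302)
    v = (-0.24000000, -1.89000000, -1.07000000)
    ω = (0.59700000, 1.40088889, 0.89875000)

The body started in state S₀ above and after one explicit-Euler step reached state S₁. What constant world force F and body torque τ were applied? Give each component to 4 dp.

Δω = ω₁−ω₀ = (-0.00300000, 0.00088889, -0.00125000)
precession coupling = (-0.0252, -0.0432, 0.0840)
I·α + gyro = (-0.0300, -0.0400, 0.0800)
velocity change Δv = (0.16000000, 0.11000000, -0.27000000)
F = m·Δv/dt = (1.6000, 1.1000, -2.7000)

F = (1.6000, 1.1000, -2.7000)
τ = (-0.0300, -0.0400, 0.0800)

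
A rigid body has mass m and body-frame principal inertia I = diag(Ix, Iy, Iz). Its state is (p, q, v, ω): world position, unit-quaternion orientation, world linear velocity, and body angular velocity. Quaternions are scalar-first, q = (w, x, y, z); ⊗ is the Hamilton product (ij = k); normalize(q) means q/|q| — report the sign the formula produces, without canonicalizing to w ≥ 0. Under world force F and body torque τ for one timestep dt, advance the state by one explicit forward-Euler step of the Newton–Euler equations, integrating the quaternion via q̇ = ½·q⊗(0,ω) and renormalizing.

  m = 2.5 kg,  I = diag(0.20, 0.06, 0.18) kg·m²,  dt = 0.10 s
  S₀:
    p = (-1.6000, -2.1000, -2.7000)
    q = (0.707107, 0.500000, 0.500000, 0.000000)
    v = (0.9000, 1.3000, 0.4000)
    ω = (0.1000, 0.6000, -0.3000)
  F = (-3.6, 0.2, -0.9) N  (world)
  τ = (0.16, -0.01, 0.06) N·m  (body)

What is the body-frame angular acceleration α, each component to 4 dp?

α = (0.9080, -0.1567, 0.3800)

gyro term ω×Iω = (-0.0216, -0.0006, -0.0084)
α = I⁻¹(τ − ω×Iω) = (0.9080, -0.1567, 0.3800)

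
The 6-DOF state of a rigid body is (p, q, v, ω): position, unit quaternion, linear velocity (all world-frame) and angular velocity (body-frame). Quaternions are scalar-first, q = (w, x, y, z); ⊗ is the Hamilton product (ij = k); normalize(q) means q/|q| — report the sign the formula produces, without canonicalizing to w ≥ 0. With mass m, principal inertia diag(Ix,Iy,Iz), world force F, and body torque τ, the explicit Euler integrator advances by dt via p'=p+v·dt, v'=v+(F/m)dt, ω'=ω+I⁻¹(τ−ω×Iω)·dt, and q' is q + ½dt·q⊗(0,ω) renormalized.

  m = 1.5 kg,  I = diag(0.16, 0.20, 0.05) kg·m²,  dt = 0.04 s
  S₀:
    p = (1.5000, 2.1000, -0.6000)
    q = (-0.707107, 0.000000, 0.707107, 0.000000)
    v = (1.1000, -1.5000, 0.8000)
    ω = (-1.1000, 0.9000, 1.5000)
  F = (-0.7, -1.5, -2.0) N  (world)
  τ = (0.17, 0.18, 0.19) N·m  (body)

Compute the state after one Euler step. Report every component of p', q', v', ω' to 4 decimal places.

p' = (1.5440, 2.0400, -0.5680)
q' = (-0.7192, 0.0367, 0.6938, -0.0057)
v' = (1.0813, -1.5400, 0.7467)
ω' = (-1.0069, 0.9723, 1.6837)

gyro term ω×Iω = (-0.2025, -0.1815, -0.0396)
(τ − ω×Iω)/I = (2.3281, 1.8075, 4.5920)
ω' = ω + α·dt = (-1.0069, 0.9723, 1.6837)
2q̇ = q⊗(0,ω) = (-0.6363963, 1.8384782, -0.6363963, -0.2828428)
updated quaternion q' = (-0.7192, 0.0367, 0.6938, -0.0057)
a = (-0.4667, -1.0000, -1.3333)
new position p' = (1.5440, 2.0400, -0.5680)
new velocity v' = (1.0813, -1.5400, 0.7467)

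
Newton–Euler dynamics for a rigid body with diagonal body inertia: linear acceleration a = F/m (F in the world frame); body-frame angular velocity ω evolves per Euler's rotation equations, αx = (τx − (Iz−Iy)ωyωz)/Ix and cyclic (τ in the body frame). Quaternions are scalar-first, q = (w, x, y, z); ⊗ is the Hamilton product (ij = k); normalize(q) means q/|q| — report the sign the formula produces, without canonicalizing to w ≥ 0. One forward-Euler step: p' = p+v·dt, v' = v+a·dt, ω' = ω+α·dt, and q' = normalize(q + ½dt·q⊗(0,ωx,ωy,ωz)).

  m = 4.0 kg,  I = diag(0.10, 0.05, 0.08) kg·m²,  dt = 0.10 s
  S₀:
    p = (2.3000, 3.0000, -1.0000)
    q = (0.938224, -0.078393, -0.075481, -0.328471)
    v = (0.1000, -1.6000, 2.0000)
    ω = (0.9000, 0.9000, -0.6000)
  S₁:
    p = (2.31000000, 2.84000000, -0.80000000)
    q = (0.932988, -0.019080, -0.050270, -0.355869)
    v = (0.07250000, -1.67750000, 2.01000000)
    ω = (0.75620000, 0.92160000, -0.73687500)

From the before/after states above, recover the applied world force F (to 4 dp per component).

velocity change Δv = (-0.02750000, -0.07750000, 0.01000000)
applied force F = (-1.1000, -3.1000, 0.4000)

F = (-1.1000, -3.1000, 0.4000)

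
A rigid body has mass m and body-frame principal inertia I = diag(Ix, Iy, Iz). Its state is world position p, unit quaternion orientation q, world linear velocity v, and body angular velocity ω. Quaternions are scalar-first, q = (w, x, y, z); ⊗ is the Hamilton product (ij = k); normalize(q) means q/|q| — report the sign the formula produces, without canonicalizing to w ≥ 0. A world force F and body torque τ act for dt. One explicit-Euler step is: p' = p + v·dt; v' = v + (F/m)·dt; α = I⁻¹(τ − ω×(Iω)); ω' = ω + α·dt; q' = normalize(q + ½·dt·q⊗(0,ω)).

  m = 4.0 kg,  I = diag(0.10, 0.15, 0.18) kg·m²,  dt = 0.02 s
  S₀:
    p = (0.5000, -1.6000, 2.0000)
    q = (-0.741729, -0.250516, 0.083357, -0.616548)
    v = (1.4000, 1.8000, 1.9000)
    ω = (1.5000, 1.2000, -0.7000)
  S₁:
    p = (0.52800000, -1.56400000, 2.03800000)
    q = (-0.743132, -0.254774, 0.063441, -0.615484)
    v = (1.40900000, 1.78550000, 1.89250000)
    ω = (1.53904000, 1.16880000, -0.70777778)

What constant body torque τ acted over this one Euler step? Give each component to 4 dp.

ω₁ − ω₀ = (0.03904000, -0.03120000, -0.00777778)
precession coupling = (-0.0252, 0.0840, 0.0900)
applied torque τ = (0.1700, -0.1500, 0.0200)

τ = (0.1700, -0.1500, 0.0200)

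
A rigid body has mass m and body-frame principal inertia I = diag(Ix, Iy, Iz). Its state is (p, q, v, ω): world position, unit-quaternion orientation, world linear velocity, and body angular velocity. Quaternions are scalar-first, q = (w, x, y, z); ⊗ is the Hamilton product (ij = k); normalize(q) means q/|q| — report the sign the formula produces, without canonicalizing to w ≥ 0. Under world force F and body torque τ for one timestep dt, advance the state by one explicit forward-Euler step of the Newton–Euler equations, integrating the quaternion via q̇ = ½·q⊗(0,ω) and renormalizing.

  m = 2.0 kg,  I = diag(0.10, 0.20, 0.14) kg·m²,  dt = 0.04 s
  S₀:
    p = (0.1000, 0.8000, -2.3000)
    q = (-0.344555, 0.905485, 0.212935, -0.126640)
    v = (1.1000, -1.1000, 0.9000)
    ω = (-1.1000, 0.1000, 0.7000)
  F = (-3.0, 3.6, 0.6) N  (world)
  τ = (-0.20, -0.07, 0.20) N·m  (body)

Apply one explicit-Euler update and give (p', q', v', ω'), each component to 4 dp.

a = F/m = (-1.5000, 1.8000, 0.3000)
p + v·dt = (0.1440, 0.7560, -2.2640)
new velocity v' = (1.0400, -1.0280, 0.9120)
(τ − ω×Iω)/I = (-1.9580, -0.5040, 1.5071)
ω + α·dt = (-1.1783, 0.0798, 0.7603)
2q̇ = q⊗(0,ω) = (1.0633880, 0.5407290, -0.5289910, 0.0835885)
q + ½dt·q⊗(0,ω), renormalized = (-0.3232, 0.9160, 0.2023, -0.1249)

p' = (0.1440, 0.7560, -2.2640)
q' = (-0.3232, 0.9160, 0.2023, -0.1249)
v' = (1.0400, -1.0280, 0.9120)
ω' = (-1.1783, 0.0798, 0.7603)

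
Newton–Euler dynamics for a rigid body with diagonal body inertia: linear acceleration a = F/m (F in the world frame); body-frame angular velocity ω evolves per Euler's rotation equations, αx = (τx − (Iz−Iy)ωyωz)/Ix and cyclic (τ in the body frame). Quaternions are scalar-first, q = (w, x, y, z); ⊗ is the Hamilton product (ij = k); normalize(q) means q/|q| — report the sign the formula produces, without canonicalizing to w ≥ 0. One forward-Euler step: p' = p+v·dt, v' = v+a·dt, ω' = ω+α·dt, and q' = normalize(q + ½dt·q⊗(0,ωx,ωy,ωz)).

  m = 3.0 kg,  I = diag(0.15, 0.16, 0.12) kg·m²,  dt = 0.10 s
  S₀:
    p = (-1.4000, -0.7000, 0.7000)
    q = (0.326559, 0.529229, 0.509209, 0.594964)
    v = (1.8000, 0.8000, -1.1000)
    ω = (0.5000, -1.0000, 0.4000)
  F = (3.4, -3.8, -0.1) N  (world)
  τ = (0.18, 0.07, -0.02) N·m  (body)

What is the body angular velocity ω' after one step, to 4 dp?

(τ − ω×Iω)/I = (1.0933, 0.4000, -0.1250)
ω + α·dt = (0.6093, -0.9600, 0.3875)

ω' = (0.6093, -0.9600, 0.3875)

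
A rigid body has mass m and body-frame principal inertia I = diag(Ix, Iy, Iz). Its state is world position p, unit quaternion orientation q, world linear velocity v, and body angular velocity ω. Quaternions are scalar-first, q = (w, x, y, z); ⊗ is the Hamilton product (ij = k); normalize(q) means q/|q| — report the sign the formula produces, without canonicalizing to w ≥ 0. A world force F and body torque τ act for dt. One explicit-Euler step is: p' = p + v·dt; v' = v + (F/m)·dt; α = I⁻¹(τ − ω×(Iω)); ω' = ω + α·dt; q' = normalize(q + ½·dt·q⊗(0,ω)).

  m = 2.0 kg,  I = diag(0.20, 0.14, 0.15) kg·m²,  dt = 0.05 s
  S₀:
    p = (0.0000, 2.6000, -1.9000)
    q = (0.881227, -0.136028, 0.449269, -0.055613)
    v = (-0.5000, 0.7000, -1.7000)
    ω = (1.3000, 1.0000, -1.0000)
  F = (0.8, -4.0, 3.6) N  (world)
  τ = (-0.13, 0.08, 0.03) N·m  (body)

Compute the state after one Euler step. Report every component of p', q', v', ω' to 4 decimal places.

linear accel F/m = (0.4000, -2.0000, 1.8000)
p' = p + v·dt = (-0.0250, 2.6350, -1.9850)
v' = v + a·dt = (-0.4800, 0.6000, -1.6100)
gyro term ω×Iω = (-0.0100, -0.0650, -0.0780)
α = I⁻¹(τ − ω×Iω) = (-0.6000, 1.0357, 0.7200)
new body rate ω' = (1.2700, 1.0518, -0.9640)
q⊗(0,ω) = (-0.3280456, 0.7519391, 0.6729021, -1.6013047)
q' = normalize(q + ½dt·q⊗(0,ω)) = (0.8720, -0.1171, 0.4656, -0.0955)

p' = (-0.0250, 2.6350, -1.9850)
q' = (0.8720, -0.1171, 0.4656, -0.0955)
v' = (-0.4800, 0.6000, -1.6100)
ω' = (1.2700, 1.0518, -0.9640)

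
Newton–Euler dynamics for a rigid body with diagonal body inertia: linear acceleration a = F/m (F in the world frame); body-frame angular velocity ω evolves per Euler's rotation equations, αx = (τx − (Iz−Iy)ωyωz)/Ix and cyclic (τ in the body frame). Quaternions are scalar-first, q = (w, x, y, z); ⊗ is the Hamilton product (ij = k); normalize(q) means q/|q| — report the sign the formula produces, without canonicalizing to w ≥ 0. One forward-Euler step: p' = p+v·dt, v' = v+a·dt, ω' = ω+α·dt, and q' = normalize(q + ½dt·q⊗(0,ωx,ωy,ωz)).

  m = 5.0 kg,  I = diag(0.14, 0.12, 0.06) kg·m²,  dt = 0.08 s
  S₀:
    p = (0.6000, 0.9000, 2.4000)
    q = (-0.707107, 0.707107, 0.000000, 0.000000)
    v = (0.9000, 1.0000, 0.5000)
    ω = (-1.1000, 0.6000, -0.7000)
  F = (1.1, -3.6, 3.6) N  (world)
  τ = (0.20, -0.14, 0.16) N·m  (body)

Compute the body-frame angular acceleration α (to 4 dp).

α = (1.2486, -1.6800, 2.4467)

precession coupling ω×(Iω) = (0.0252, 0.0616, 0.0132)
(τ − ω×Iω)/I = (1.2486, -1.6800, 2.4467)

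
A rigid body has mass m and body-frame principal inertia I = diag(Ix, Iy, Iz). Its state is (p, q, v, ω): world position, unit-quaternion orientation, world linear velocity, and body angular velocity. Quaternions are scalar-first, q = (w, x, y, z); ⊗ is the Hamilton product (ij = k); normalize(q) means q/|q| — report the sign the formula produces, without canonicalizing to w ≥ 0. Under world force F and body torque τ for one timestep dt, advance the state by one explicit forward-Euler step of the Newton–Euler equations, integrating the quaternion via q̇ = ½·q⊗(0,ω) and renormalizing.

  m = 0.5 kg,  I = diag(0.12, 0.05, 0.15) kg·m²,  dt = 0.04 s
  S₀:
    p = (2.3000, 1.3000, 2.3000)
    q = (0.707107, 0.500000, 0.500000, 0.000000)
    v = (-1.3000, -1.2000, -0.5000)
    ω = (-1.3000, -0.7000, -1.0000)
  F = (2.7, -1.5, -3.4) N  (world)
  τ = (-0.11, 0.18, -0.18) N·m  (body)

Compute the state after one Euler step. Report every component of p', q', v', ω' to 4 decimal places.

p' = (2.2480, 1.2520, 2.2800)
q' = (0.7266, 0.4713, 0.4998, -0.0081)
v' = (-1.0840, -1.3200, -0.7720)
ω' = (-1.3600, -0.5248, -1.0310)

linear accel F/m = (5.4000, -3.0000, -6.8000)
new position p' = (2.2480, 1.2520, 2.2800)
new velocity v' = (-1.0840, -1.3200, -0.7720)
ω×(Iω) gyroscopic = (0.0700, -0.0390, -0.0637)
(τ − ω×Iω)/I = (-1.5000, 4.3800, -0.7753)
ω + α·dt = (-1.3600, -0.5248, -1.0310)
2q̇ = q⊗(0,ω) = (1.0000000, -1.4192391, 0.0050251, -0.4071070)
updated quaternion q' = (0.7266, 0.4713, 0.4998, -0.0081)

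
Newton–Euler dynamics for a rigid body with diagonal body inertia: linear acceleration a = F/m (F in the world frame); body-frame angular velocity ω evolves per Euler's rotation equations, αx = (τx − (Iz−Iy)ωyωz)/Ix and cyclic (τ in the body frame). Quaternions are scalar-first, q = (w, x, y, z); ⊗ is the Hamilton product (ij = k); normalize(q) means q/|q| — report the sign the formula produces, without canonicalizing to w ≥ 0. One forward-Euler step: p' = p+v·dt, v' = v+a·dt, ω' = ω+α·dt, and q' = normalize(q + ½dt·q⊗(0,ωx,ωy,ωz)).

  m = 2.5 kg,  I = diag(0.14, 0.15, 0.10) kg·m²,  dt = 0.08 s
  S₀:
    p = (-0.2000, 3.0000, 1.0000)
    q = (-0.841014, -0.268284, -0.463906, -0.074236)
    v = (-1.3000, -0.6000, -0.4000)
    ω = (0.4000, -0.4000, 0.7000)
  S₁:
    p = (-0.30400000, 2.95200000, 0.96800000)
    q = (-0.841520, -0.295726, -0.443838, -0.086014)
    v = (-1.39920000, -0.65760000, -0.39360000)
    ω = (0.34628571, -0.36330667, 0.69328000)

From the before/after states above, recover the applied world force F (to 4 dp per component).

v₁ − v₀ = (-0.09920000, -0.05760000, 0.00640000)
F = m·Δv/dt = (-3.1000, -1.8000, 0.2000)

F = (-3.1000, -1.8000, 0.2000)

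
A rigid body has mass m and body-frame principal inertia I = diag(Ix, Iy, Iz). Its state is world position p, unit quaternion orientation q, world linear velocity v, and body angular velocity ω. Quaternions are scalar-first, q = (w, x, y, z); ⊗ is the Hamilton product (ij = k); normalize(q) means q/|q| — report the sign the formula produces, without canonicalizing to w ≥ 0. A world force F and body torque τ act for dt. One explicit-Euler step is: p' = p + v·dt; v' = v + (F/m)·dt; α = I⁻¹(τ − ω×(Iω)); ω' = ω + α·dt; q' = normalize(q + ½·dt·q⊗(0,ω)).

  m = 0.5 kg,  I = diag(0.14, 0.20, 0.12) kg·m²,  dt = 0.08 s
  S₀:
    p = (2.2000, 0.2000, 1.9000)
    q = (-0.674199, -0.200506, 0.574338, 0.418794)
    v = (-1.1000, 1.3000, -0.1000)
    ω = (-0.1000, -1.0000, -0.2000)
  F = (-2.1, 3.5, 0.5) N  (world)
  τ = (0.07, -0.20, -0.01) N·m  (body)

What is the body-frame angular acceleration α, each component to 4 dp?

α = (0.6143, -1.0020, -0.1333)

precession coupling ω×(Iω) = (-0.0160, 0.0004, 0.0060)
(τ − ω×Iω)/I = (0.6143, -1.0020, -0.1333)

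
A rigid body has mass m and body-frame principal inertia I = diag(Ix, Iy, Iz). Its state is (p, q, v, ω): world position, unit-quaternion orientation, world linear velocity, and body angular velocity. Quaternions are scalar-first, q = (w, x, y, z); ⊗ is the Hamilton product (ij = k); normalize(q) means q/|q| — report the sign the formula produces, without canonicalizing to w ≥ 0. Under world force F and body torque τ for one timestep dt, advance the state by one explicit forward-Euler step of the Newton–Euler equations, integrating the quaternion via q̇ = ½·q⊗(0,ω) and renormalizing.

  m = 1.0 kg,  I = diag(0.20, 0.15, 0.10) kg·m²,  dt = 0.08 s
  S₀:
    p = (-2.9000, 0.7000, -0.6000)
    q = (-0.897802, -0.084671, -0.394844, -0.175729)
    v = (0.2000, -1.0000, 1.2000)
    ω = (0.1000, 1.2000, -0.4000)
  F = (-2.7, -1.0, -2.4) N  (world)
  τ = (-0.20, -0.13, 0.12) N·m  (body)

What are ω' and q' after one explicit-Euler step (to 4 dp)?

ω' = (0.0104, 1.1328, -0.2992)
q' = (-0.8802, -0.0734, -0.4394, -0.1636)

ω×(Iω) gyroscopic = (0.0240, -0.0040, -0.0060)
α = I⁻¹(τ − ω×Iω) = (-1.1200, -0.8400, 1.2600)
ω + α·dt = (0.0104, 1.1328, -0.2992)
2q̇ = q⊗(0,ω) = (0.4119883, 0.2790322, -1.1288037, 0.2970000)
q + ½dt·q⊗(0,ω), renormalized = (-0.8802, -0.0734, -0.4394, -0.1636)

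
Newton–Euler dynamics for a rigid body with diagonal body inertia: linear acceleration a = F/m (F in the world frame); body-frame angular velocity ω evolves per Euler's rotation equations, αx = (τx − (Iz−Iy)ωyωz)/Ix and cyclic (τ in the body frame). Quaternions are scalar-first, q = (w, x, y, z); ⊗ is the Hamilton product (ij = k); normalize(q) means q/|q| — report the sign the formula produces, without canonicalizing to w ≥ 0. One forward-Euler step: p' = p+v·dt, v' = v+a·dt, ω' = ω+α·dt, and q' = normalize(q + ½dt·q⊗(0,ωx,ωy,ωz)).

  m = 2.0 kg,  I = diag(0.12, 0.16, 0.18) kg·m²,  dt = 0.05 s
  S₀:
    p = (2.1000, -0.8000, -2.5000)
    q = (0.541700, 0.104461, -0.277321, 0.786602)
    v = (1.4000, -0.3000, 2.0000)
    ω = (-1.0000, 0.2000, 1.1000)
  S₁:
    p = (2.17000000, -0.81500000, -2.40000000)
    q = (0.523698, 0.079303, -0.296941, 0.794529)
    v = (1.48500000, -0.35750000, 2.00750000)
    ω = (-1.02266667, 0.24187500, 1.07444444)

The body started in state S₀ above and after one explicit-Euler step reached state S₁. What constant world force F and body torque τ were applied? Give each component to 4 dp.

Δω = ω₁−ω₀ = (-0.02266667, 0.04187500, -0.02555556)
applied torque τ = (-0.0500, 0.2000, -0.1000)
velocity change Δv = (0.08500000, -0.05750000, 0.00750000)
m·(v₁−v₀)/dt = (3.4000, -2.3000, 0.3000)

F = (3.4000, -2.3000, 0.3000)
τ = (-0.0500, 0.2000, -0.1000)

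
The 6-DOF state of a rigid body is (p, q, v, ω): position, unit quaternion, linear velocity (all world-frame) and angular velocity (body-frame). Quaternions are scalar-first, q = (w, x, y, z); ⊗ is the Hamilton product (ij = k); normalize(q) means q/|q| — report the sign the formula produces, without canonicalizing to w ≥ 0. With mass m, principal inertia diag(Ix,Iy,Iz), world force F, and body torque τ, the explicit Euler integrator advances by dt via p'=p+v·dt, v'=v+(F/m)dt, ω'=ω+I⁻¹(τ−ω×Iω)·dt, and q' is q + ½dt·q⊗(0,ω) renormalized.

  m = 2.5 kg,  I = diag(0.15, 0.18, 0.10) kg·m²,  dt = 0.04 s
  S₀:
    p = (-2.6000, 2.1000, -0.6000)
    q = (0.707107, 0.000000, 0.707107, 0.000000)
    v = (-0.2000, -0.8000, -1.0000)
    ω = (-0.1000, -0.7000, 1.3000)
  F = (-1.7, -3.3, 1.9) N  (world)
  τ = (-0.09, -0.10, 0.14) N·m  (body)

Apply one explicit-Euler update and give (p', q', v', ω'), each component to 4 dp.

p' = (-2.6080, 2.0680, -0.6400)
q' = (0.7167, 0.0170, 0.6969, 0.0198)
v' = (-0.2272, -0.8528, -0.9696)
ω' = (-0.1434, -0.7208, 1.3552)

gyro term ω×Iω = (0.0728, -0.0065, 0.0021)
angular accel α = (-1.0853, -0.5194, 1.3790)
ω + α·dt = (-0.1434, -0.7208, 1.3552)
q⊗(0,ω) = (0.4949749, 0.8485284, -0.4949749, 0.9899498)
q' = normalize(q + ½dt·q⊗(0,ω)) = (0.7167, 0.0170, 0.6969, 0.0198)
p + v·dt = (-2.6080, 2.0680, -0.6400)
v + (F/m)dt = (-0.2272, -0.8528, -0.9696)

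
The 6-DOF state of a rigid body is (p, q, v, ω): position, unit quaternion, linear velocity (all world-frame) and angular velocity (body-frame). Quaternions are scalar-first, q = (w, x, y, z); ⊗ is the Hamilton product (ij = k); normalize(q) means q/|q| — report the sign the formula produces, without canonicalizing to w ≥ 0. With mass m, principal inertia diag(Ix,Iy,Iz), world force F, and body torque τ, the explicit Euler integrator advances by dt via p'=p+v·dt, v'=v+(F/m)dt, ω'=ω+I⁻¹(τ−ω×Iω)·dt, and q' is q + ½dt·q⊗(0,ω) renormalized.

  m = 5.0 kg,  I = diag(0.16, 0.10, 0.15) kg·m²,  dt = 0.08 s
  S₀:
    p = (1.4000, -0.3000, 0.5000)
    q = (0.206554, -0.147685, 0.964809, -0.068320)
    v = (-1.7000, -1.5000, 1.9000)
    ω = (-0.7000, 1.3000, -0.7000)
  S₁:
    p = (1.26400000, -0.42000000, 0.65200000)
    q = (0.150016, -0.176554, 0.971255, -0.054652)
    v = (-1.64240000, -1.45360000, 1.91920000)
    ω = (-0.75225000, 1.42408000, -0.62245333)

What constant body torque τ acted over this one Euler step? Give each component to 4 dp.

τ = (-0.1500, 0.1600, 0.2000)

Δω = ω₁−ω₀ = (-0.05225000, 0.12408000, 0.07754667)
precession coupling = (-0.0455, 0.0049, 0.0546)
applied torque τ = (-0.1500, 0.1600, 0.2000)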